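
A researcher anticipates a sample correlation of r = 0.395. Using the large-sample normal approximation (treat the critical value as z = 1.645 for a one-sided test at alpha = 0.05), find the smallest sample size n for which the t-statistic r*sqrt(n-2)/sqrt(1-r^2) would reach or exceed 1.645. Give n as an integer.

Need r·√(n−2)/√(1−r²) ≥ 1.645
√(n−2) ≥ 1.645·√(1−0.156025) / 0.395 = 1.645·0.918681 / 0.395 = 3.8259
n−2 ≥ 14.6375  ⇒  n ≥ 16.6375
Smallest integer n = 17

17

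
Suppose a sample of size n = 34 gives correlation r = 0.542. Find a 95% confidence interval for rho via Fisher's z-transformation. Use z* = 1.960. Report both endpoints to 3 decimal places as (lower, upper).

Fisher z: z_r = atanh(r) = ½·ln((1+0.542)/(1−0.542)) = 0.606983
SE(z) = 1/√(n−3) = 1/√31 = 0.179605
95% ⇒ z* = 1.960; margin = 1.960·0.179605 = 0.352026
CI on z-scale: (0.254957, 0.959009)
Back-transform: tanh(0.254957) = 0.249573, tanh(0.959009) = 0.743835

(0.250, 0.744)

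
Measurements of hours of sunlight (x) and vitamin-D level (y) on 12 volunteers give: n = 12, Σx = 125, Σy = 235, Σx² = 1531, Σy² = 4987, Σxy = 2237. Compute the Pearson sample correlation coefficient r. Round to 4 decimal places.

Numerator: nΣxy − (Σx)(Σy) = 12·2237 − (125)(235) = -2531
Denominator: √[(nΣx²−(Σx)²)(nΣy²−(Σy)²)]
  nΣx²−(Σx)² = 12·1531 − 15625 = 2747;  nΣy²−(Σy)² = 12·4987 − 55225 = 4619
  √(2747·4619) = √12688393 = 3562.0771
r = -2531 / 3562.0771 = -0.7105

-0.7105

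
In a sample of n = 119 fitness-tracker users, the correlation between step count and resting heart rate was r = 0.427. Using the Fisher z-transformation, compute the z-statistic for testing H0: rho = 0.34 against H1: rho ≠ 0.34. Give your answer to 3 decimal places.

z_r = atanh(0.427) = 0.456222,  z_0 = atanh(0.34) = 0.354093
SE = 1/√(n−3) = 1/√116 = 0.092848
z = (z_r − z_0)/SE = (0.456222 − 0.354093) / 0.092848 = 0.102129 / 0.092848 = 1.100

1.100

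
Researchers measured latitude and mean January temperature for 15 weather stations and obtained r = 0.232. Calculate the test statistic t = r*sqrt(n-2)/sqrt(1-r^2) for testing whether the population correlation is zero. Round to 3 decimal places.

0.860

t = r·√(n−2) / √(1−r²) with r = 0.232, n = 15
  = 0.232·√13 / √(1 − 0.053824)
  = 0.232·3.605551 / 0.972716
  = 0.836488 / 0.972716 = 0.860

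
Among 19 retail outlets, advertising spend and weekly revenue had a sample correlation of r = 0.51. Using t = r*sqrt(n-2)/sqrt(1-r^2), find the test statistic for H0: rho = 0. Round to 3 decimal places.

1 − r² = 1 − 0.2601 = 0.7399;  √(1−r²) = 0.860174
√(n−2) = √17 = 4.123106
t = r·√(n−2)/√(1−r²) = 0.51 · 4.123106 / 0.860174 = 2.445

2.445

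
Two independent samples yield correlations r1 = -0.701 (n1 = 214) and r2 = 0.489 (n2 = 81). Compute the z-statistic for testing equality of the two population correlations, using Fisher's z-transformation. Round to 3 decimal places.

z1 = atanh(-0.701) = -0.869264,  z2 = atanh(0.489) = 0.534745
SE = √(1/(n1−3) + 1/(n2−3)) = √(1/211 + 1/78) = √(0.0047393 + 0.0128205) = √0.0175598 = 0.132513
z = (z1 − z2)/SE = (-0.869264 − 0.534745) / 0.132513 = -1.404009 / 0.132513 = -10.595

-10.595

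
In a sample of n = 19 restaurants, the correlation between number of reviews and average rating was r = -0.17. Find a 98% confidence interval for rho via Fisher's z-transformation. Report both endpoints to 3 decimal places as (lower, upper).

z_r = atanh(-0.17) = -0.171667;  SE = 1/√(n−3) = 1/√16 = 0.250000
z-limits: -0.171667 ± 2.326·0.250000 = -0.171667 ± 0.581500 = [-0.753167, 0.409833]
ρ-limits: (tanh -0.753167, tanh 0.409833) = (-0.637, 0.388)

(-0.637, 0.388)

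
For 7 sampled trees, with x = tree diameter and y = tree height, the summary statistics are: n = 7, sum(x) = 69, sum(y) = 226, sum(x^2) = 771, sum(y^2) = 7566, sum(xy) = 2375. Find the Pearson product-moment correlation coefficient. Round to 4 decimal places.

0.9414

S_xy = nΣxy − ΣxΣy = 7·2375 − 69·226 = 16625 − 15594 = 1031
S_xx = nΣx² − (Σx)² = 7·771 − 69² = 5397 − 4761 = 636
S_yy = nΣy² − (Σy)² = 7·7566 − 226² = 52962 − 51076 = 1886
r = S_xy / √(S_xx·S_yy) = 1031 / √(636·1886) = 1031 / √1199496 = 1031 / 1095.2150 = 0.9414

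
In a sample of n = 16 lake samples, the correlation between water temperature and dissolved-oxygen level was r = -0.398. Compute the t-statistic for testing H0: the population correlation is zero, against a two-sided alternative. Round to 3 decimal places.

-1.623

1 − r² = 1 − 0.158404 = 0.841596;  √(1−r²) = 0.917385
√(n−2) = √14 = 3.741657
t = r·√(n−2)/√(1−r²) = -0.398 · 3.741657 / 0.917385 = -1.623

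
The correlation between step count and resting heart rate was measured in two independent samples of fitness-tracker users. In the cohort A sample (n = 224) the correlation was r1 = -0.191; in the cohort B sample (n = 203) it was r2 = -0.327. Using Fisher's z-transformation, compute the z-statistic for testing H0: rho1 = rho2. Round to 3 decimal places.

z1 = atanh(-0.191) = -0.193375,  z2 = atanh(-0.327) = -0.339465
SE = √(1/(n1−3) + 1/(n2−3)) = √(1/221 + 1/200) = √(0.0045249 + 0.0050000) = √0.0095249 = 0.097596
z = (z1 − z2)/SE = (-0.193375 − (-0.339465)) / 0.097596 = 0.146090 / 0.097596 = 1.497

1.497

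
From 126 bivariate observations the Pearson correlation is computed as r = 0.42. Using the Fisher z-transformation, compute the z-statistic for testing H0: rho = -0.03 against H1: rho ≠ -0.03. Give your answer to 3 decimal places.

5.298

z_r = atanh(0.42) = 0.447692,  z_0 = atanh(-0.03) = -0.030009
SE = 1/√(n−3) = 1/√123 = 0.090167
z = (z_r − z_0)/SE = (0.447692 − (-0.030009)) / 0.090167 = 0.477701 / 0.090167 = 5.298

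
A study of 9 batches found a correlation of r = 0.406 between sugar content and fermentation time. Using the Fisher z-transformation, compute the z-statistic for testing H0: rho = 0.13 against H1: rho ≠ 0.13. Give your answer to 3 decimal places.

z_r = atanh(0.406) = 0.430812,  z_0 = atanh(0.13) = 0.130740
SE = 1/√(n−3) = 1/√6 = 0.408248
z = (z_r − z_0)/SE = (0.430812 − 0.130740) / 0.408248 = 0.300072 / 0.408248 = 0.735

0.735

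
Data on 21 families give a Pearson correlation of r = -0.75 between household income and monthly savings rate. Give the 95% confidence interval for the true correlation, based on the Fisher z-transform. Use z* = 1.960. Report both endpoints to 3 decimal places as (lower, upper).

Fisher z: z_r = atanh(r) = ½·ln((1+(-0.75))/(1−(-0.75))) = -0.972955
SE(z) = 1/√(n−3) = 1/√18 = 0.235702
95% ⇒ z* = 1.960; margin = 1.960·0.235702 = 0.461976
CI on z-scale: (-1.434931, -0.510979)
Back-transform: tanh(-1.434931) = -0.892673, tanh(-0.510979) = -0.470708

(-0.893, -0.471)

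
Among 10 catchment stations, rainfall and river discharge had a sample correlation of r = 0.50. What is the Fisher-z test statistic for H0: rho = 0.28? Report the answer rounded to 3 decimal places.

0.692

z_r = atanh(0.50) = 0.549306,  z_0 = atanh(0.28) = 0.287682
SE = 1/√(n−3) = 1/√7 = 0.377964
z = (z_r − z_0)/SE = (0.549306 − 0.287682) / 0.377964 = 0.261624 / 0.377964 = 0.692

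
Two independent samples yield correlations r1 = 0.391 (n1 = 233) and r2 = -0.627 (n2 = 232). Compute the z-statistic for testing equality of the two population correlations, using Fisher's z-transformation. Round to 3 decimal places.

z1 = atanh(0.391) = 0.412980,  z2 = atanh(-0.627) = -0.736457
SE = √(1/(n1−3) + 1/(n2−3)) = √(1/230 + 1/229) = √(0.0043478 + 0.0043668) = √0.0087146 = 0.093352
z = (z1 − z2)/SE = (0.412980 − (-0.736457)) / 0.093352 = 1.149437 / 0.093352 = 12.313

12.313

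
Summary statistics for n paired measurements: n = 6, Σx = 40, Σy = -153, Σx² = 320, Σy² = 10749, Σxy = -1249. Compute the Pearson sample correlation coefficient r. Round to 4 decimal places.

S_xy = nΣxy − ΣxΣy = 6·(-1249) − 40·(-153) = -7494 − (-6120) = -1374
S_xx = nΣx² − (Σx)² = 6·320 − 40² = 1920 − 1600 = 320
S_yy = nΣy² − (Σy)² = 6·10749 − (-153)² = 64494 − 23409 = 41085
r = S_xy / √(S_xx·S_yy) = -1374 / √(320·41085) = -1374 / √13147200 = -1374 / 3625.9068 = -0.3789

-0.3789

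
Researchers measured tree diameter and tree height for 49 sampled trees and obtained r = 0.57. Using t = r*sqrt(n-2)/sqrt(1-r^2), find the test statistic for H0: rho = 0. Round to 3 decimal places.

4.756

t = r·√(n−2) / √(1−r²) with r = 0.57, n = 49
  = 0.57·√47 / √(1 − 0.3249)
  = 0.57·6.855655 / 0.821645
  = 3.907723 / 0.821645 = 4.756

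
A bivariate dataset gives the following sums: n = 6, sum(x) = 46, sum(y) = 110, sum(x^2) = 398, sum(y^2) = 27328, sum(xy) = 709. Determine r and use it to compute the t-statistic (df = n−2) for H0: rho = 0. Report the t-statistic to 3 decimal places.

-0.253

Numerator: nΣxy − (Σx)(Σy) = 6·709 − (46)(110) = -806
Denominator: √[(nΣx²−(Σx)²)(nΣy²−(Σy)²)]
  nΣx²−(Σx)² = 6·398 − 2116 = 272;  nΣy²−(Σy)² = 6·27328 − 12100 = 151868
  √(272·151868) = √41308096 = 6427.1375
r = -806 / 6427.1375 = -0.1254
t = r·√(n−2)/√(1−r²) = -0.1254·√4 / √(1−0.015725) = -0.250800 / 0.992106 = -0.253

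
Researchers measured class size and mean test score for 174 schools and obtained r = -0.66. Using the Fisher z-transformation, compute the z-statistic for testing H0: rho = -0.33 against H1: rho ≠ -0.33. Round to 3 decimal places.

-5.884

z_r = atanh(-0.66) = -0.792814,  z_0 = atanh(-0.33) = -0.342828
SE = 1/√(n−3) = 1/√171 = 0.076472
z = (z_r − z_0)/SE = (-0.792814 − (-0.342828)) / 0.076472 = -0.449986 / 0.076472 = -5.884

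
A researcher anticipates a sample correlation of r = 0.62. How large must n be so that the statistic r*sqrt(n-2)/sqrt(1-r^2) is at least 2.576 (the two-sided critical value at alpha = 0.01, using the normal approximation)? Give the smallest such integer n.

13

r√(n−2)/√(1−r²) ≥ 2.576  ⇔  n−2 ≥ (2.576)²·(1−r²)/r²
(1−r²)/r² = (1−0.3844)/0.3844 = 1.6015
n ≥ 2 + 6.635776·1.6015 = 2 + 10.6272 = 12.6272
⌈12.6272⌉ = 13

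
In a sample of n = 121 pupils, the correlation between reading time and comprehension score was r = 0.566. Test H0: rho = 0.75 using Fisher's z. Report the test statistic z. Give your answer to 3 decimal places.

-3.599

z_r = atanh(0.566) = 0.641618,  z_0 = atanh(0.75) = 0.972955
SE = 1/√(n−3) = 1/√118 = 0.092057
z = (z_r − z_0)/SE = (0.641618 − 0.972955) / 0.092057 = -0.331337 / 0.092057 = -3.599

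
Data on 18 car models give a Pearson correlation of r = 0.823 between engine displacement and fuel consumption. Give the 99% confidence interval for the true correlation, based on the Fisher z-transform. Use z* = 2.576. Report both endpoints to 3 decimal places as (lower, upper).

z_r = atanh(0.823) = 1.166045;  SE = 1/√(n−3) = 1/√15 = 0.258199
z-limits: 1.166045 ± 2.576·0.258199 = 1.166045 ± 0.665121 = [0.500924, 1.831166]
ρ-limits: (tanh 0.500924, tanh 1.831166) = (0.463, 0.950)

(0.463, 0.950)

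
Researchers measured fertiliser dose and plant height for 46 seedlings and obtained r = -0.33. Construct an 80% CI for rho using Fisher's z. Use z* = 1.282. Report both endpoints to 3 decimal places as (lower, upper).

z_r = atanh(-0.33) = -0.342828;  SE = 1/√(n−3) = 1/√43 = 0.152499
z-limits: -0.342828 ± 1.282·0.152499 = -0.342828 ± 0.195504 = [-0.538332, -0.147324]
ρ-limits: (tanh -0.538332, tanh -0.147324) = (-0.492, -0.146)

(-0.492, -0.146)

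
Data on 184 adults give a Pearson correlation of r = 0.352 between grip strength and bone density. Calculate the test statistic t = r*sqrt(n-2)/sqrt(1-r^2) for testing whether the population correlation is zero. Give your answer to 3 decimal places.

1 − r² = 1 − 0.123904 = 0.876096;  √(1−r²) = 0.936000
√(n−2) = √182 = 13.490738
t = r·√(n−2)/√(1−r²) = 0.352 · 13.490738 / 0.936000 = 5.073

5.073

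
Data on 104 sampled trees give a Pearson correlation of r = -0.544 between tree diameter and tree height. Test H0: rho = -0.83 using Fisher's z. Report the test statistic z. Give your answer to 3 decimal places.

z_r = atanh(-0.544) = -0.609819,  z_0 = atanh(-0.83) = -1.188136
SE = 1/√(n−3) = 1/√101 = 0.099504
z = (z_r − z_0)/SE = (-0.609819 − (-1.188136)) / 0.099504 = 0.578317 / 0.099504 = 5.812

5.812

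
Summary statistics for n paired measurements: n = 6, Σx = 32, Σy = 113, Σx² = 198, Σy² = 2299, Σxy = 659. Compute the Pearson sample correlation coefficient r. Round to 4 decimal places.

S_xy = nΣxy − ΣxΣy = 6·659 − 32·113 = 3954 − 3616 = 338
S_xx = nΣx² − (Σx)² = 6·198 − 32² = 1188 − 1024 = 164
S_yy = nΣy² − (Σy)² = 6·2299 − 113² = 13794 − 12769 = 1025
r = S_xy / √(S_xx·S_yy) = 338 / √(164·1025) = 338 / √168100 = 338 / 410.0000 = 0.8244

0.8244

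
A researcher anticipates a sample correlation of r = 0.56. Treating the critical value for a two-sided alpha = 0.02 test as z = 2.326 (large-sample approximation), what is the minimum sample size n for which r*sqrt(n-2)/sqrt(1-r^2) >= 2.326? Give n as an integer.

r√(n−2)/√(1−r²) ≥ 2.326  ⇔  n−2 ≥ (2.326)²·(1−r²)/r²
(1−r²)/r² = (1−0.3136)/0.3136 = 2.1888
n ≥ 2 + 5.410276·2.1888 = 2 + 11.8420 = 13.8420
⌈13.8420⌉ = 14

14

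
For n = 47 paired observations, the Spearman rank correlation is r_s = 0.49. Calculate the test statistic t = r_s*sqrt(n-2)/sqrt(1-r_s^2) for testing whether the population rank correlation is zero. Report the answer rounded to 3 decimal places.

1 − r_s² = 1 − 0.2401 = 0.7599;  √(1−r_s²) = 0.871722
√(n−2) = √45 = 6.708204
t = r_s·√(n−2)/√(1−r_s²) = 0.49 · 6.708204 / 0.871722 = 3.771

3.771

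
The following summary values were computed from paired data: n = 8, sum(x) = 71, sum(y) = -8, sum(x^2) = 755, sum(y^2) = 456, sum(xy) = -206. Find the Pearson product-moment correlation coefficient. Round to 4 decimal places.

-0.5708

Numerator: nΣxy − (Σx)(Σy) = 8·(-206) − (71)(-8) = -1080
Denominator: √[(nΣx²−(Σx)²)(nΣy²−(Σy)²)]
  nΣx²−(Σx)² = 8·755 − 5041 = 999;  nΣy²−(Σy)² = 8·456 − 64 = 3584
  √(999·3584) = √3580416 = 1892.1987
r = -1080 / 1892.1987 = -0.5708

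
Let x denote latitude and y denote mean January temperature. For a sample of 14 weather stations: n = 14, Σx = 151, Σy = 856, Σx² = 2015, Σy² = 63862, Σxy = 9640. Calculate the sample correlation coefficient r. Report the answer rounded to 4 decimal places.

Numerator: nΣxy − (Σx)(Σy) = 14·9640 − (151)(856) = 5704
Denominator: √[(nΣx²−(Σx)²)(nΣy²−(Σy)²)]
  nΣx²−(Σx)² = 14·2015 − 22801 = 5409;  nΣy²−(Σy)² = 14·63862 − 732736 = 161332
  √(5409·161332) = √872644788 = 29540.5617
r = 5704 / 29540.5617 = 0.1931

0.1931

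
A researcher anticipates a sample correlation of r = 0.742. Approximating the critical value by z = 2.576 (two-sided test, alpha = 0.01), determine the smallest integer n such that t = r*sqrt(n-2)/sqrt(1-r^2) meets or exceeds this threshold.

Need r·√(n−2)/√(1−r²) ≥ 2.576
√(n−2) ≥ 2.576·√(1−0.550564) / 0.742 = 2.576·0.670400 / 0.742 = 2.3274
n−2 ≥ 5.4168  ⇒  n ≥ 7.4168
Smallest integer n = 8

8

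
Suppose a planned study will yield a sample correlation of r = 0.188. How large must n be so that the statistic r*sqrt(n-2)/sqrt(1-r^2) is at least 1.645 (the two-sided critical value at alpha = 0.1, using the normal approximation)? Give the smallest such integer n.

76

Need r·√(n−2)/√(1−r²) ≥ 1.645
√(n−2) ≥ 1.645·√(1−0.035344) / 0.188 = 1.645·0.982169 / 0.188 = 8.5940
n−2 ≥ 73.8568  ⇒  n ≥ 75.8568
Smallest integer n = 76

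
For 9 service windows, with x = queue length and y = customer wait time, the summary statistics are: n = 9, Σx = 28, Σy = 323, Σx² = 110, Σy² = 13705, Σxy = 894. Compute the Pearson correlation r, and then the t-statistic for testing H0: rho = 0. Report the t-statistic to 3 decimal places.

-1.545

S_xy = nΣxy − ΣxΣy = 9·894 − 28·323 = 8046 − 9044 = -998
S_xx = nΣx² − (Σx)² = 9·110 − 28² = 990 − 784 = 206
S_yy = nΣy² − (Σy)² = 9·13705 − 323² = 123345 − 104329 = 19016
r = S_xy / √(S_xx·S_yy) = -998 / √(206·19016) = -998 / √3917296 = -998 / 1979.2160 = -0.5042
t = r·√(n−2)/√(1−r²) = -0.5042·√7 / √(1−0.254218) = -1.333988 / 0.863587 = -1.545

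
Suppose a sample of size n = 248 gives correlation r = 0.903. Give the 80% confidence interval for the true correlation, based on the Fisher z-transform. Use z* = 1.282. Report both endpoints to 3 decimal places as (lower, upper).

Fisher z: z_r = atanh(r) = ½·ln((1+0.903)/(1−0.903)) = 1.488238
SE(z) = 1/√(n−3) = 1/√245 = 0.063888
80% ⇒ z* = 1.282; margin = 1.282·0.063888 = 0.081904
CI on z-scale: (1.406334, 1.570142)
Back-transform: tanh(1.406334) = 0.886713, tanh(1.570142) = 0.917048

(0.887, 0.917)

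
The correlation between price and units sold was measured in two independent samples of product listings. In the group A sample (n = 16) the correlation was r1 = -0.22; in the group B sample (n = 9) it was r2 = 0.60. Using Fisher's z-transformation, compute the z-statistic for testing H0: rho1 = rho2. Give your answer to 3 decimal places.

z1 = atanh(-0.22) = -0.223656,  z2 = atanh(0.60) = 0.693147
SE = √(1/(n1−3) + 1/(n2−3)) = √(1/13 + 1/6) = √(0.0769231 + 0.1666667) = √0.2435898 = 0.493548
z = (z1 − z2)/SE = (-0.223656 − 0.693147) / 0.493548 = -0.916803 / 0.493548 = -1.858

-1.858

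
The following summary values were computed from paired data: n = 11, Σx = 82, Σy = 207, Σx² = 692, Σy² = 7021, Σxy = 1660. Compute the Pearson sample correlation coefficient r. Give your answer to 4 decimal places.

0.2327

Numerator: nΣxy − (Σx)(Σy) = 11·1660 − (82)(207) = 1286
Denominator: √[(nΣx²−(Σx)²)(nΣy²−(Σy)²)]
  nΣx²−(Σx)² = 11·692 − 6724 = 888;  nΣy²−(Σy)² = 11·7021 − 42849 = 34382
  √(888·34382) = √30531216 = 5525.5059
r = 1286 / 5525.5059 = 0.2327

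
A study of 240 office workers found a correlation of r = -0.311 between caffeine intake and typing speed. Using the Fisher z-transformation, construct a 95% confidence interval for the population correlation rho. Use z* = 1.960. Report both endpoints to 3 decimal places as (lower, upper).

(-0.421, -0.192)

z_r = atanh(-0.311) = -0.321652;  SE = 1/√(n−3) = 1/√237 = 0.064957
z-limits: -0.321652 ± 1.960·0.064957 = -0.321652 ± 0.127316 = [-0.448968, -0.194336]
ρ-limits: (tanh -0.448968, tanh -0.194336) = (-0.421, -0.192)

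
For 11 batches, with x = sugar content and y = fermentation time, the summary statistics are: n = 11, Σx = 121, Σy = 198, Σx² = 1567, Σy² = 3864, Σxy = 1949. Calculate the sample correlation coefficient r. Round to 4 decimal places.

S_xy = nΣxy − ΣxΣy = 11·1949 − 121·198 = 21439 − 23958 = -2519
S_xx = nΣx² − (Σx)² = 11·1567 − 121² = 17237 − 14641 = 2596
S_yy = nΣy² − (Σy)² = 11·3864 − 198² = 42504 − 39204 = 3300
r = S_xy / √(S_xx·S_yy) = -2519 / √(2596·3300) = -2519 / √8566800 = -2519 / 2926.9096 = -0.8606

-0.8606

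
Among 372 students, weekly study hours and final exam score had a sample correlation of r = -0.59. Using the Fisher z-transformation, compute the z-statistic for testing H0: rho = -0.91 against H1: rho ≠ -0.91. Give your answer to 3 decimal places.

16.325

Fisher z: atanh(-0.59) = -0.677666, atanh(-0.91) = -1.527524
z = (z_r − z_0)·√(n−3) = (-0.677666 − (-1.527524))·√369 = 0.849858 · 19.209373 = 16.325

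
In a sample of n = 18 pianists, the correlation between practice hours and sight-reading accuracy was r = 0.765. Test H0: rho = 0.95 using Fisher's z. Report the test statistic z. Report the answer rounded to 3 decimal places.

-3.190

Fisher z: atanh(0.765) = 1.008160, atanh(0.95) = 1.831781
z = (z_r − z_0)·√(n−3) = (1.008160 − 1.831781)·√15 = -0.823621 · 3.872983 = -3.190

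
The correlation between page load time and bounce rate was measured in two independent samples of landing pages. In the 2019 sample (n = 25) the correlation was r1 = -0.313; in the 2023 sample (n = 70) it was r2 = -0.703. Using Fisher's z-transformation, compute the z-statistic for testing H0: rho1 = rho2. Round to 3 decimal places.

z1 = atanh(-0.313) = -0.323868,  z2 = atanh(-0.703) = -0.873207
SE = √(1/(n1−3) + 1/(n2−3)) = √(1/22 + 1/67) = √(0.0454545 + 0.0149254) = √0.0603799 = 0.245723
z = (z1 − z2)/SE = (-0.323868 − (-0.873207)) / 0.245723 = 0.549339 / 0.245723 = 2.236

2.236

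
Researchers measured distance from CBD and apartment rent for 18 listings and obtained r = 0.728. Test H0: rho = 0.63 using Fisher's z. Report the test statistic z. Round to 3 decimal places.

0.709

Fisher z: atanh(0.728) = 0.924459, atanh(0.63) = 0.741416
z = (z_r − z_0)·√(n−3) = (0.924459 − 0.741416)·√15 = 0.183043 · 3.872983 = 0.709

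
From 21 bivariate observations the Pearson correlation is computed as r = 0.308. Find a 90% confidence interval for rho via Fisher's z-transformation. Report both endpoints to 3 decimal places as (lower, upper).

(-0.069, 0.608)

z_r = atanh(0.308) = 0.318334;  SE = 1/√(n−3) = 1/√18 = 0.235702
z-limits: 0.318334 ± 1.645·0.235702 = 0.318334 ± 0.387730 = [-0.069396, 0.706064]
ρ-limits: (tanh -0.069396, tanh 0.706064) = (-0.069, 0.608)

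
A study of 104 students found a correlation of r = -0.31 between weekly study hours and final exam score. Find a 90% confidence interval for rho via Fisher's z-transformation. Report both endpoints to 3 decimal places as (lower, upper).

Fisher z: z_r = atanh(r) = ½·ln((1+(-0.31))/(1−(-0.31))) = -0.320545
SE(z) = 1/√(n−3) = 1/√101 = 0.099504
90% ⇒ z* = 1.645; margin = 1.645·0.099504 = 0.163684
CI on z-scale: (-0.484229, -0.156861)
Back-transform: tanh(-0.484229) = -0.449624, tanh(-0.156861) = -0.155587

(-0.450, -0.156)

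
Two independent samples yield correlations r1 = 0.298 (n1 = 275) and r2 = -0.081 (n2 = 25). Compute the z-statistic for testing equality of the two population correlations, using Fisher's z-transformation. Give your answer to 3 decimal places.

z1 = atanh(0.298) = 0.307323,  z2 = atanh(-0.081) = -0.081178
SE = √(1/(n1−3) + 1/(n2−3)) = √(1/272 + 1/22) = √(0.0036765 + 0.0454545) = √0.0491310 = 0.221655
z = (z1 − z2)/SE = (0.307323 − (-0.081178)) / 0.221655 = 0.388501 / 0.221655 = 1.753

1.753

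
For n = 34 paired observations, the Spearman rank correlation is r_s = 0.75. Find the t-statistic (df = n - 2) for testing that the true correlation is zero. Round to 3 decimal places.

6.414

t = r_s·√(n−2) / √(1−r_s²) with r_s = 0.75, n = 34
  = 0.75·√32 / √(1 − 0.5625)
  = 0.75·5.656854 / 0.661438
  = 4.242641 / 0.661438 = 6.414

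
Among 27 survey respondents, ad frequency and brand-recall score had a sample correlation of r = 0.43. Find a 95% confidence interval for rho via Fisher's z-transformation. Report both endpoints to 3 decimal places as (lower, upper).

(0.060, 0.696)

z_r = atanh(0.43) = 0.459897;  SE = 1/√(n−3) = 1/√24 = 0.204124
z-limits: 0.459897 ± 1.960·0.204124 = 0.459897 ± 0.400083 = [0.059814, 0.859980]
ρ-limits: (tanh 0.059814, tanh 0.859980) = (0.060, 0.696)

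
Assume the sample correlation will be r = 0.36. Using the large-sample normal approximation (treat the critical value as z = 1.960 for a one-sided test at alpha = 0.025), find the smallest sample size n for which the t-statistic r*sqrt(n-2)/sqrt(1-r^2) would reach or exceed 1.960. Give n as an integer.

28

Need r·√(n−2)/√(1−r²) ≥ 1.960
√(n−2) ≥ 1.960·√(1−0.1296) / 0.36 = 1.960·0.932952 / 0.36 = 5.0794
n−2 ≥ 25.8003  ⇒  n ≥ 27.8003
Smallest integer n = 28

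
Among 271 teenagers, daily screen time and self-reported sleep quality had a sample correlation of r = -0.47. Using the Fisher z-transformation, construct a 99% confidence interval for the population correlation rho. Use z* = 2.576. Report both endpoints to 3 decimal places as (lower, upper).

(-0.583, -0.339)

Fisher z: z_r = atanh(r) = ½·ln((1+(-0.47))/(1−(-0.47))) = -0.510070
SE(z) = 1/√(n−3) = 1/√268 = 0.061085
99% ⇒ z* = 2.576; margin = 2.576·0.061085 = 0.157355
CI on z-scale: (-0.667425, -0.352715)
Back-transform: tanh(-0.667425) = -0.583284, tanh(-0.352715) = -0.338781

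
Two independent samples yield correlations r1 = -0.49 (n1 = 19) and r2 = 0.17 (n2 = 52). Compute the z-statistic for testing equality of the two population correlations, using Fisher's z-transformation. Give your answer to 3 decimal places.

z1 = atanh(-0.49) = -0.536060,  z2 = atanh(0.17) = 0.171667
SE = √(1/(n1−3) + 1/(n2−3)) = √(1/16 + 1/49) = √(0.0625000 + 0.0204082) = √0.0829082 = 0.287938
z = (z1 − z2)/SE = (-0.536060 − 0.171667) / 0.287938 = -0.707727 / 0.287938 = -2.458

-2.458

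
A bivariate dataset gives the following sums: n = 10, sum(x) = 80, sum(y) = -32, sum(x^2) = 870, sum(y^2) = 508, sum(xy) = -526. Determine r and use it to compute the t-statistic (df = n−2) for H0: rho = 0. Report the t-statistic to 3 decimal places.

S_xy = nΣxy − ΣxΣy = 10·(-526) − 80·(-32) = -5260 − (-2560) = -2700
S_xx = nΣx² − (Σx)² = 10·870 − 80² = 8700 − 6400 = 2300
S_yy = nΣy² − (Σy)² = 10·508 − (-32)² = 5080 − 1024 = 4056
r = S_xy / √(S_xx·S_yy) = -2700 / √(2300·4056) = -2700 / √9328800 = -2700 / 3054.3084 = -0.8840
t = r·√(n−2)/√(1−r²) = -0.8840·√8 / √(1−0.781456) = -2.500330 / 0.467487 = -5.348

-5.348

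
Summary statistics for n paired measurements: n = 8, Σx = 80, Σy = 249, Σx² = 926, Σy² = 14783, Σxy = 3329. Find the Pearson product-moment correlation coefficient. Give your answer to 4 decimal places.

0.8913

Numerator: nΣxy − (Σx)(Σy) = 8·3329 − (80)(249) = 6712
Denominator: √[(nΣx²−(Σx)²)(nΣy²−(Σy)²)]
  nΣx²−(Σx)² = 8·926 − 6400 = 1008;  nΣy²−(Σy)² = 8·14783 − 62001 = 56263
  √(1008·56263) = √56713104 = 7530.8103
r = 6712 / 7530.8103 = 0.8913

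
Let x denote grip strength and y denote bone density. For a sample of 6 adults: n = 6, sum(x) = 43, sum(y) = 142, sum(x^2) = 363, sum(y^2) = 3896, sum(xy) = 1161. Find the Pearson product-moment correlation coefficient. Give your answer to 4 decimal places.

S_xy = nΣxy − ΣxΣy = 6·1161 − 43·142 = 6966 − 6106 = 860
S_xx = nΣx² − (Σx)² = 6·363 − 43² = 2178 − 1849 = 329
S_yy = nΣy² − (Σy)² = 6·3896 − 142² = 23376 − 20164 = 3212
r = S_xy / √(S_xx·S_yy) = 860 / √(329·3212) = 860 / √1056748 = 860 / 1027.9825 = 0.8366

0.8366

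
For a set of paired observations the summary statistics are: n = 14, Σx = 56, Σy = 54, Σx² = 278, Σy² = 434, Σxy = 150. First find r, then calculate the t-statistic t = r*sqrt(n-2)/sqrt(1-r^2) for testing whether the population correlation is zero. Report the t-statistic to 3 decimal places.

-2.583

Numerator: nΣxy − (Σx)(Σy) = 14·150 − (56)(54) = -924
Denominator: √[(nΣx²−(Σx)²)(nΣy²−(Σy)²)]
  nΣx²−(Σx)² = 14·278 − 3136 = 756;  nΣy²−(Σy)² = 14·434 − 2916 = 3160
  √(756·3160) = √2388960 = 1545.6261
r = -924 / 1545.6261 = -0.5978
t = r·√(n−2)/√(1−r²) = -0.5978·√12 / √(1−0.357365) = -2.070840 / 0.801645 = -2.583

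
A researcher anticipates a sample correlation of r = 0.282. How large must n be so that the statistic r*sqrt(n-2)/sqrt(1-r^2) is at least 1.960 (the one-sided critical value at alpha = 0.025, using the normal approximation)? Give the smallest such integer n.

r√(n−2)/√(1−r²) ≥ 1.960  ⇔  n−2 ≥ (1.960)²·(1−r²)/r²
(1−r²)/r² = (1−0.079524)/0.079524 = 11.5748
n ≥ 2 + 3.8416·11.5748 = 2 + 44.4658 = 46.4658
⌈46.4658⌉ = 47

47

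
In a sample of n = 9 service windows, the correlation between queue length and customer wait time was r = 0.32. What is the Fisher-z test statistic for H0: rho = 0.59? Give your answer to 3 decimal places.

z_r = atanh(0.32) = 0.331647,  z_0 = atanh(0.59) = 0.677666
SE = 1/√(n−3) = 1/√6 = 0.408248
z = (z_r − z_0)/SE = (0.331647 − 0.677666) / 0.408248 = -0.346019 / 0.408248 = -0.848

-0.848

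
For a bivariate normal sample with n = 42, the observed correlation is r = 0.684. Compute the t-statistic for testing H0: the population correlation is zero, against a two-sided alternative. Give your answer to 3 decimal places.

t = r·√(n−2) / √(1−r²) with r = 0.684, n = 42
  = 0.684·√40 / √(1 − 0.467856)
  = 0.684·6.324555 / 0.729482
  = 4.325996 / 0.729482 = 5.930

5.930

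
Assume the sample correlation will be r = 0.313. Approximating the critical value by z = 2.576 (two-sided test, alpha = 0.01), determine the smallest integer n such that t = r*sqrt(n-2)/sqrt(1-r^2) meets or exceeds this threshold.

Need r·√(n−2)/√(1−r²) ≥ 2.576
√(n−2) ≥ 2.576·√(1−0.097969) / 0.313 = 2.576·0.949753 / 0.313 = 7.8165
n−2 ≥ 61.0977  ⇒  n ≥ 63.0977
Smallest integer n = 64

64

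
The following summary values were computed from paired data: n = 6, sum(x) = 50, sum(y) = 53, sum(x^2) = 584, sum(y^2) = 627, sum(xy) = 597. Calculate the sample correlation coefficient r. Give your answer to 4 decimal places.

Numerator: nΣxy − (Σx)(Σy) = 6·597 − (50)(53) = 932
Denominator: √[(nΣx²−(Σx)²)(nΣy²−(Σy)²)]
  nΣx²−(Σx)² = 6·584 − 2500 = 1004;  nΣy²−(Σy)² = 6·627 − 2809 = 953
  √(1004·953) = √956812 = 978.1677
r = 932 / 978.1677 = 0.9528

0.9528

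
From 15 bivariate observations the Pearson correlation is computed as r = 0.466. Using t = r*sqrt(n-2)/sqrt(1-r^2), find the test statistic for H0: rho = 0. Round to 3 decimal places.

1 − r² = 1 − 0.217156 = 0.782844;  √(1−r²) = 0.884785
√(n−2) = √13 = 3.605551
t = r·√(n−2)/√(1−r²) = 0.466 · 3.605551 / 0.884785 = 1.899

1.899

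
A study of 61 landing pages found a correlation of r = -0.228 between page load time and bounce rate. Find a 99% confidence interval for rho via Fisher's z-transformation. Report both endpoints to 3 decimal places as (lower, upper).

Fisher z: z_r = atanh(r) = ½·ln((1+(-0.228))/(1−(-0.228))) = -0.232079
SE(z) = 1/√(n−3) = 1/√58 = 0.131306
99% ⇒ z* = 2.576; margin = 2.576·0.131306 = 0.338244
CI on z-scale: (-0.570323, 0.106165)
Back-transform: tanh(-0.570323) = -0.515596, tanh(0.106165) = 0.105768

(-0.516, 0.106)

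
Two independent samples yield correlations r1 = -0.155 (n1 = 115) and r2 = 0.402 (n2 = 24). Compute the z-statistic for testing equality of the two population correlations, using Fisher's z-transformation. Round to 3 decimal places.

z1 = atanh(-0.155) = -0.156259,  z2 = atanh(0.402) = 0.426032
SE = √(1/(n1−3) + 1/(n2−3)) = √(1/112 + 1/21) = √(0.0089286 + 0.0476190) = √0.0565476 = 0.237797
z = (z1 − z2)/SE = (-0.156259 − 0.426032) / 0.237797 = -0.582291 / 0.237797 = -2.449

-2.449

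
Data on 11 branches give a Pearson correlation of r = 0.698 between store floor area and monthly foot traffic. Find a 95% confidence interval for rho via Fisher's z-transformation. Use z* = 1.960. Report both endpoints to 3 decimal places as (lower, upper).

(0.169, 0.915)

Fisher z: z_r = atanh(r) = ½·ln((1+0.698)/(1−0.698)) = 0.863390
SE(z) = 1/√(n−3) = 1/√8 = 0.353553
95% ⇒ z* = 1.960; margin = 1.960·0.353553 = 0.692964
CI on z-scale: (0.170426, 1.556354)
Back-transform: tanh(0.170426) = 0.168795, tanh(1.556354) = 0.914828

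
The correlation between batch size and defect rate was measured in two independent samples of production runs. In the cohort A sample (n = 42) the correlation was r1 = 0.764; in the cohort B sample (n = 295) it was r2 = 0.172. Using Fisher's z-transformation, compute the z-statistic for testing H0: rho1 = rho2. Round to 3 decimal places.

4.880

z1 = atanh(0.764) = 1.005754,  z2 = atanh(0.172) = 0.173727
SE = √(1/(n1−3) + 1/(n2−3)) = √(1/39 + 1/292) = √(0.0256410 + 0.0034247) = √0.0290657 = 0.170487
z = (z1 − z2)/SE = (1.005754 − 0.173727) / 0.170487 = 0.832027 / 0.170487 = 4.880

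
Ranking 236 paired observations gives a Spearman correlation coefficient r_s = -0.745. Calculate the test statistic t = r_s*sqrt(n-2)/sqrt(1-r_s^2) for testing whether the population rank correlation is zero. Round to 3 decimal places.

-17.084

1 − r_s² = 1 − 0.555025 = 0.444975;  √(1−r_s²) = 0.667064
√(n−2) = √234 = 15.297059
t = r_s·√(n−2)/√(1−r_s²) = -0.745 · 15.297059 / 0.667064 = -17.084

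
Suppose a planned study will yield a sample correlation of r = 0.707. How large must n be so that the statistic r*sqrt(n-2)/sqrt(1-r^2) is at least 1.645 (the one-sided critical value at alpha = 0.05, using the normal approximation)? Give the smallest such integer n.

r√(n−2)/√(1−r²) ≥ 1.645  ⇔  n−2 ≥ (1.645)²·(1−r²)/r²
(1−r²)/r² = (1−0.499849)/0.499849 = 1.0006
n ≥ 2 + 2.706025·1.0006 = 2 + 2.7076 = 4.7076
⌈4.7076⌉ = 5

5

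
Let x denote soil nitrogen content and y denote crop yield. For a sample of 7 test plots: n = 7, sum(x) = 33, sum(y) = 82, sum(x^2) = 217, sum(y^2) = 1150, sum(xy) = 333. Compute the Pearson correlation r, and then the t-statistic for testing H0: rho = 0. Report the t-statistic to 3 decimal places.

Numerator: nΣxy − (Σx)(Σy) = 7·333 − (33)(82) = -375
Denominator: √[(nΣx²−(Σx)²)(nΣy²−(Σy)²)]
  nΣx²−(Σx)² = 7·217 − 1089 = 430;  nΣy²−(Σy)² = 7·1150 − 6724 = 1326
  √(430·1326) = √570180 = 755.1026
r = -375 / 755.1026 = -0.4966
t = r·√(n−2)/√(1−r²) = -0.4966·√5 / √(1−0.246612) = -1.110431 / 0.867979 = -1.279

-1.279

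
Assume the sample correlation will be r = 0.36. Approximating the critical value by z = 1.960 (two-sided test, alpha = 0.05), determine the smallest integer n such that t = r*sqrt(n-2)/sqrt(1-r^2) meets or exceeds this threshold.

28

Need r·√(n−2)/√(1−r²) ≥ 1.960
√(n−2) ≥ 1.960·√(1−0.1296) / 0.36 = 1.960·0.932952 / 0.36 = 5.0794
n−2 ≥ 25.8003  ⇒  n ≥ 27.8003
Smallest integer n = 28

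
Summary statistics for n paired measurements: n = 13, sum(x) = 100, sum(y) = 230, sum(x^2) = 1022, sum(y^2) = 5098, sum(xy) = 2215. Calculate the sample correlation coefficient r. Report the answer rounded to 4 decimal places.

S_xy = nΣxy − ΣxΣy = 13·2215 − 100·230 = 28795 − 23000 = 5795
S_xx = nΣx² − (Σx)² = 13·1022 − 100² = 13286 − 10000 = 3286
S_yy = nΣy² − (Σy)² = 13·5098 − 230² = 66274 − 52900 = 13374
r = S_xy / √(S_xx·S_yy) = 5795 / √(3286·13374) = 5795 / √43946964 = 5795 / 6629.2506 = 0.8742

0.8742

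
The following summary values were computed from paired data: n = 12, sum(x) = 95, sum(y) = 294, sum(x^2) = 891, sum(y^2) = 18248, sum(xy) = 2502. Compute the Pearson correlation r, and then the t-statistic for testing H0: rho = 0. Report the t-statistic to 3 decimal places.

Numerator: nΣxy − (Σx)(Σy) = 12·2502 − (95)(294) = 2094
Denominator: √[(nΣx²−(Σx)²)(nΣy²−(Σy)²)]
  nΣx²−(Σx)² = 12·891 − 9025 = 1667;  nΣy²−(Σy)² = 12·18248 − 86436 = 132540
  √(1667·132540) = √220944180 = 14864.1912
r = 2094 / 14864.1912 = 0.1409
t = r·√(n−2)/√(1−r²) = 0.1409·√10 / √(1−0.019853) = 0.445565 / 0.990024 = 0.450

0.450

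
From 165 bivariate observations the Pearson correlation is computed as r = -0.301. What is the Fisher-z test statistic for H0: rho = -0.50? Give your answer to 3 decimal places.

Fisher z: atanh(-0.301) = -0.310619, atanh(-0.50) = -0.549306
z = (z_r − z_0)·√(n−3) = (-0.310619 − (-0.549306))·√162 = 0.238687 · 12.727922 = 3.038

3.038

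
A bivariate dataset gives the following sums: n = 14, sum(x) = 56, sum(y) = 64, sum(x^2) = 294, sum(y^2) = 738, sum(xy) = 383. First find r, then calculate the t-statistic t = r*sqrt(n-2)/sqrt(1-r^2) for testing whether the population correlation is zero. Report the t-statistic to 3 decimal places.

3.586

S_xy = nΣxy − ΣxΣy = 14·383 − 56·64 = 5362 − 3584 = 1778
S_xx = nΣx² − (Σx)² = 14·294 − 56² = 4116 − 3136 = 980
S_yy = nΣy² − (Σy)² = 14·738 − 64² = 10332 − 4096 = 6236
r = S_xy / √(S_xx·S_yy) = 1778 / √(980·6236) = 1778 / √6111280 = 1778 / 2472.1003 = 0.7192
t = r·√(n−2)/√(1−r²) = 0.7192·√12 / √(1−0.517249) = 2.491382 / 0.694803 = 3.586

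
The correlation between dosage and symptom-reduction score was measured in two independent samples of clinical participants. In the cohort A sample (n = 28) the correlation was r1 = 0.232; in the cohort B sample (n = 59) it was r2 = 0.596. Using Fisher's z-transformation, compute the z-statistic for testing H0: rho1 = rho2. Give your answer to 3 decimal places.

-1.873

Fisher z-transforms: z1 = atanh(0.232) = 0.236302, z2 = atanh(0.596) = 0.686920; difference d = -0.450618
Var(d) = 1/25 + 1/56 = 0.0400000 + 0.0178571 = 0.0578571
z = d/√Var(d) = -0.450618 / √0.0578571 = -0.450618 / 0.240535 = -1.873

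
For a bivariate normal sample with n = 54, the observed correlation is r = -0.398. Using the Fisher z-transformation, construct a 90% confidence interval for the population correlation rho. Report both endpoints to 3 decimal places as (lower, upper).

z_r = atanh(-0.398) = -0.421270;  SE = 1/√(n−3) = 1/√51 = 0.140028
z-limits: -0.421270 ± 1.645·0.140028 = -0.421270 ± 0.230346 = [-0.651616, -0.190924]
ρ-limits: (tanh -0.651616, tanh -0.190924) = (-0.573, -0.189)

(-0.573, -0.189)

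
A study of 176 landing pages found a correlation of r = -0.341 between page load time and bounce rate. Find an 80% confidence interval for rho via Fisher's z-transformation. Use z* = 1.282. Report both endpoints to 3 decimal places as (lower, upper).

z_r = atanh(-0.341) = -0.355224;  SE = 1/√(n−3) = 1/√173 = 0.076029
z-limits: -0.355224 ± 1.282·0.076029 = -0.355224 ± 0.097469 = [-0.452693, -0.257755]
ρ-limits: (tanh -0.452693, tanh -0.257755) = (-0.424, -0.252)

(-0.424, -0.252)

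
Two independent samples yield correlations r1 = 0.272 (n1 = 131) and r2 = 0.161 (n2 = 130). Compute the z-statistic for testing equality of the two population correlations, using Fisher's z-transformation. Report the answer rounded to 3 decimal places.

Fisher z-transforms: z1 = atanh(0.272) = 0.279022, z2 = atanh(0.161) = 0.162413; difference d = 0.116609
Var(d) = 1/128 + 1/127 = 0.0078125 + 0.0078740 = 0.0156865
z = d/√Var(d) = 0.116609 / √0.0156865 = 0.116609 / 0.125246 = 0.931

0.931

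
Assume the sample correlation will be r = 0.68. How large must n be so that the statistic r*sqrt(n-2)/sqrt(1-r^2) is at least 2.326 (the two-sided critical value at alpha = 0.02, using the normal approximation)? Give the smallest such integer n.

r√(n−2)/√(1−r²) ≥ 2.326  ⇔  n−2 ≥ (2.326)²·(1−r²)/r²
(1−r²)/r² = (1−0.4624)/0.4624 = 1.1626
n ≥ 2 + 5.410276·1.1626 = 2 + 6.2900 = 8.2900
⌈8.2900⌉ = 9

9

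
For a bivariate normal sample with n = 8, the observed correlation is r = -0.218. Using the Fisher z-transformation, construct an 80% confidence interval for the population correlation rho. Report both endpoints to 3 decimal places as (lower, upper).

Fisher z: z_r = atanh(r) = ½·ln((1+(-0.218))/(1−(-0.218))) = -0.221555
SE(z) = 1/√(n−3) = 1/√5 = 0.447214
80% ⇒ z* = 1.282; margin = 1.282·0.447214 = 0.573328
CI on z-scale: (-0.794883, 0.351773)
Back-transform: tanh(-0.794883) = -0.661166, tanh(0.351773) = 0.337947

(-0.661, 0.338)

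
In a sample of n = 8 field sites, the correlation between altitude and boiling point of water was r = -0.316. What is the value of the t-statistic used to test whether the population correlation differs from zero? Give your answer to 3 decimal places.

1 − r² = 1 − 0.099856 = 0.900144;  √(1−r²) = 0.948759
√(n−2) = √6 = 2.449490
t = r·√(n−2)/√(1−r²) = -0.316 · 2.449490 / 0.948759 = -0.816

-0.816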